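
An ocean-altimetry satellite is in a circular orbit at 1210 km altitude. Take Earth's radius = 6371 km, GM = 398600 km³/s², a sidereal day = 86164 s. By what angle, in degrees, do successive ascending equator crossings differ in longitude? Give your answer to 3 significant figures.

Semi-major axis a = 6371 + 1210 = 7581 km. Period T = 2π√(a³/μ) = 2π√(7581³/398600) = 6569.0 s = 109.48 min.
During one orbit Earth rotates (6569.0 / 86164) × 360° = 27.45°.

27.4°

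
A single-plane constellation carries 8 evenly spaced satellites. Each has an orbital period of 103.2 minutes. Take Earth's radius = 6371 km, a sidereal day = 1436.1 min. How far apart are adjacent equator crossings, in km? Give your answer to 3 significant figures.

T = 103.2 min = 6192.0 s.
Single-satellite node shift = (6192.0/86166) × 360° = 25.87°.
With 8 satellites evenly phased, successive equator crossings are 25.87/8 = 3.234° apart.
That is 3.234 × 111.2 = 360 km at the equator.

360 km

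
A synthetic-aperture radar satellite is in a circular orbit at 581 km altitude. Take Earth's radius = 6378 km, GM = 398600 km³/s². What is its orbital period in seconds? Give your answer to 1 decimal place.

Semi-major axis a = 6378 + 581 = 6959 km. Period T = 2π√(a³/μ) = 2π√(6959³/398600) = 5777.4 s = 96.29 min.

5777.4 seconds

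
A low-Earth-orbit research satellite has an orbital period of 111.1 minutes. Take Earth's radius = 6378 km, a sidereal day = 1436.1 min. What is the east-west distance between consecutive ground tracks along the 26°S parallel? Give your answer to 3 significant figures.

2790 km

T = 111.1 min = 6666.0 s.
Node shift per orbit = (6666.0/86166) × 360° = 27.85°.
Equatorial spacing = 27.85 × 111.3 km/° = 3100 km.
At 26° latitude, spacing = 3100 × cos(26°) = 2786 km.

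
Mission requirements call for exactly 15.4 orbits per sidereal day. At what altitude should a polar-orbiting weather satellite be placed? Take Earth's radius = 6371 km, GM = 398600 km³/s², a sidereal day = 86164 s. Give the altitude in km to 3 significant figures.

Required period T = 86164 / 15.4 = 5595.1 s.
From T = 2π√(a³/μ): a = (μ T²/4π²)^(1/3) = (398600 × 5595.1² / 4π²)^(1/3) = 6812 km.
Altitude h = a − R = 6812 − 6371 = 441 km.

441 km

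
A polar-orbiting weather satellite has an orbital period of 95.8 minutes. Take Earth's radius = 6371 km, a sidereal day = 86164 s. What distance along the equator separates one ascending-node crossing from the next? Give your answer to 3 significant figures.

2670 km

T = 95.8 min = 5748.0 s.
During one orbit Earth rotates (5748.0 / 86164) × 360° = 24.02°.
At the equator that is 24.02° × (2π·6371/360) km/° = 24.02 × 111.2 = 2670 km.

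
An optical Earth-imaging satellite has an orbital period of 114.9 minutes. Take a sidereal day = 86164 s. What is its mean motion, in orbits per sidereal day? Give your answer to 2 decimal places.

T = 114.9 min = 6894.0 s.
Orbits per sidereal day = 86164 / 6894.0 = 12.498.

12.50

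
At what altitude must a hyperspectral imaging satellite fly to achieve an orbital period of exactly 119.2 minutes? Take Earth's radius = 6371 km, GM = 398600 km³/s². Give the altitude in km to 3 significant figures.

T = 119.2 min = 7152.0 s.
From T = 2π√(a³/μ): a = (μ T²/4π²)^(1/3) = (398600 × 7152.0² / 4π²)^(1/3) = 8023 km.
Altitude h = a − R = 8023 − 6371 = 1652 km.

1650 km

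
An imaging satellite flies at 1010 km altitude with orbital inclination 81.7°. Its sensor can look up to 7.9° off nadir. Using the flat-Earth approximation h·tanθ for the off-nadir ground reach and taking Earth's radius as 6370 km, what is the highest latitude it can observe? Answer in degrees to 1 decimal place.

83.0°

For a prograde orbit the ground track reaches latitude ±i = ±81.7°.
Sensor half-swath on the ground ≈ 1010·tan(7.9°) = 140 km = 1.26° of latitude.
Maximum observable latitude ≈ 81.7 + 1.26 = 83.0°.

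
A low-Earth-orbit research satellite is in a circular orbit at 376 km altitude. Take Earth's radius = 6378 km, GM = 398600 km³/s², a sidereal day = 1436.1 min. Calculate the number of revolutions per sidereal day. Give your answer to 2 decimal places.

15.60

Semi-major axis a = 6378 + 376 = 6754 km. Period T = 2π√(a³/μ) = 2π√(6754³/398600) = 5524.0 s = 92.07 min.
Orbits per sidereal day = 86166 / 5524.0 = 15.599.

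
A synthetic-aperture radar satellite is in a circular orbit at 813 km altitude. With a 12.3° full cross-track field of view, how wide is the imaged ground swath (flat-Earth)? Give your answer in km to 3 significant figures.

175 km

Half-angle = 12.3°/2 = 6.15°.
Swath width ≈ 2h·tan(θ/2) = 2 × 813 × tan(6.15°) = 175.2 km.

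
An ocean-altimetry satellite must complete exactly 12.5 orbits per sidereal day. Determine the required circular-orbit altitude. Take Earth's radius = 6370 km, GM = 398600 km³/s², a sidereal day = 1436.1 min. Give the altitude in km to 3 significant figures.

Required period T = 86166 / 12.5 = 6893.3 s.
From T = 2π√(a³/μ): a = (μ T²/4π²)^(1/3) = (398600 × 6893.3² / 4π²)^(1/3) = 7828 km.
Altitude h = a − R = 7828 − 6370 = 1458 km.

1460 km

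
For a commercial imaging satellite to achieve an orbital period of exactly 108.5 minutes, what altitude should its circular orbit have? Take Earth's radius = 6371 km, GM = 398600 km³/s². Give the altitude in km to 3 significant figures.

1160 km

T = 108.5 min = 6510.0 s.
From T = 2π√(a³/μ): a = (μ T²/4π²)^(1/3) = (398600 × 6510.0² / 4π²)^(1/3) = 7536 km.
Altitude h = a − R = 7536 − 6371 = 1165 km.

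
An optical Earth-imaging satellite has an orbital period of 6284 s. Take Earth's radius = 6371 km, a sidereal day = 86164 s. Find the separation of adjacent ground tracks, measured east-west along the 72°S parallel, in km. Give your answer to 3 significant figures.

Node shift per orbit = (6284.0/86164) × 360° = 26.26°.
Equatorial spacing = 26.26 × 111.2 km/° = 2919 km.
At 72° latitude, spacing = 2919 × cos(72°) = 902 km.

902 km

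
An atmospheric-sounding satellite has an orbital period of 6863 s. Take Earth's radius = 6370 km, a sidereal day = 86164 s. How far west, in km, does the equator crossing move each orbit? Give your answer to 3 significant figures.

During one orbit Earth rotates (6863.0 / 86164) × 360° = 28.67°.
At the equator that is 28.67° × (2π·6370/360) km/° = 28.67 × 111.2 = 3188 km.

3190 km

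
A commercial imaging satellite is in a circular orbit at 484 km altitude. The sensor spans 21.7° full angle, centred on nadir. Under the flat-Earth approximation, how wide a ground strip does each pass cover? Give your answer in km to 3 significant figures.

Half-angle = 21.7°/2 = 10.85°.
Swath width ≈ 2h·tan(θ/2) = 2 × 484 × tan(10.85°) = 185.5 km.

186 km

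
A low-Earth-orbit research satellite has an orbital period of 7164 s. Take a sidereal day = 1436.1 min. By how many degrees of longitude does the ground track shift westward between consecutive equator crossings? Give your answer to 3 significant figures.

During one orbit Earth rotates (7164.0 / 86166) × 360° = 29.93°.

29.9°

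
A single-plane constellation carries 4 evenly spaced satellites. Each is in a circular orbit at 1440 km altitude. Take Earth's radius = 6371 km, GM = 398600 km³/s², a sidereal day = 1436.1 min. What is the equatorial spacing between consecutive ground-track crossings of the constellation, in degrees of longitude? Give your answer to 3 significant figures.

Semi-major axis a = 6371 + 1440 = 7811 km. Period T = 2π√(a³/μ) = 2π√(7811³/398600) = 6870.2 s = 114.50 min.
Single-satellite node shift = (6870.2/86166) × 360° = 28.70°.
With 4 satellites evenly phased, successive equator crossings are 28.70/4 = 7.176° apart.

7.18°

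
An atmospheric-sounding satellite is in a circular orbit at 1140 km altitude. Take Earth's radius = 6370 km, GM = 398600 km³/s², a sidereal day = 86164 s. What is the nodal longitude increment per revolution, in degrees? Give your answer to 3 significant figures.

Semi-major axis a = 6370 + 1140 = 7510 km. Period T = 2π√(a³/μ) = 2π√(7510³/398600) = 6477.0 s = 107.95 min.
During one orbit Earth rotates (6477.0 / 86164) × 360° = 27.06°.

27.1°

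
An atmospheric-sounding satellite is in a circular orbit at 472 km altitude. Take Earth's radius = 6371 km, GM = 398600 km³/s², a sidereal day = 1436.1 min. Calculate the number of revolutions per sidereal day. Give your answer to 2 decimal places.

15.30

Semi-major axis a = 6371 + 472 = 6843 km. Period T = 2π√(a³/μ) = 2π√(6843³/398600) = 5633.5 s = 93.89 min.
Orbits per sidereal day = 86166 / 5633.5 = 15.295.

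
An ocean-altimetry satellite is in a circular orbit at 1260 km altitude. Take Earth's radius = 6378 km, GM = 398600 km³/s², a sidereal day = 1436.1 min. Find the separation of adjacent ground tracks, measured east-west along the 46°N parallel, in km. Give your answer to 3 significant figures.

2150 km

Semi-major axis a = 6378 + 1260 = 7638 km. Period T = 2π√(a³/μ) = 2π√(7638³/398600) = 6643.3 s = 110.72 min.
Node shift per orbit = (6643.3/86166) × 360° = 27.76°.
Equatorial spacing = 27.76 × 111.3 km/° = 3090 km.
At 46° latitude, spacing = 3090 × cos(46°) = 2146 km.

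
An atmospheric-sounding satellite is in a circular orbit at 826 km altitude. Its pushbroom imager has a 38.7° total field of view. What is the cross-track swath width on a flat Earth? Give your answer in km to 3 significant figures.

Half-angle = 38.7°/2 = 19.35°.
Swath width ≈ 2h·tan(θ/2) = 2 × 826 × tan(19.35°) = 580.1 km.

580 km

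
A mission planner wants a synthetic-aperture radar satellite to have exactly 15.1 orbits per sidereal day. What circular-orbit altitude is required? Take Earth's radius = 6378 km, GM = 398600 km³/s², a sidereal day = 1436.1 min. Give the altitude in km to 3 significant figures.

524 km

Required period T = 86166 / 15.1 = 5706.4 s.
From T = 2π√(a³/μ): a = (μ T²/4π²)^(1/3) = (398600 × 5706.4² / 4π²)^(1/3) = 6902 km.
Altitude h = a − R = 6902 − 6378 = 524 km.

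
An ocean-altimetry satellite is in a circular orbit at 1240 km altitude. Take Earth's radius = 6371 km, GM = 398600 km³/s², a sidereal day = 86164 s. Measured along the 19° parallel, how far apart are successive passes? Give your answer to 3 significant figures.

2900 km

Semi-major axis a = 6371 + 1240 = 7611 km. Period T = 2π√(a³/μ) = 2π√(7611³/398600) = 6608.1 s = 110.13 min.
Node shift per orbit = (6608.1/86164) × 360° = 27.61°.
Equatorial spacing = 27.61 × 111.2 km/° = 3070 km.
At 19° latitude, spacing = 3070 × cos(19°) = 2903 km.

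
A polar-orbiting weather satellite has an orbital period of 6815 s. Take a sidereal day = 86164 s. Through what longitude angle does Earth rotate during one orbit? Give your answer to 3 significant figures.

During one orbit Earth rotates (6815.0 / 86164) × 360° = 28.47°.

28.5°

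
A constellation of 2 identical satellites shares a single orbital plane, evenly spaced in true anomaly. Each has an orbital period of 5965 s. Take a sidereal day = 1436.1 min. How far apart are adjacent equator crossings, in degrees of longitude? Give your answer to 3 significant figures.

12.5°

Single-satellite node shift = (5965.0/86166) × 360° = 24.92°.
With 2 satellites evenly phased, successive equator crossings are 24.92/2 = 12.461° apart.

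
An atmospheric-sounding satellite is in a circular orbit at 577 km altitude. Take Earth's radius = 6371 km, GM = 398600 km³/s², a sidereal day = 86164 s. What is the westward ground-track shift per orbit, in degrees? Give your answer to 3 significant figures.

24.1°

Semi-major axis a = 6371 + 577 = 6948 km. Period T = 2π√(a³/μ) = 2π√(6948³/398600) = 5763.7 s = 96.06 min.
During one orbit Earth rotates (5763.7 / 86164) × 360° = 24.08°.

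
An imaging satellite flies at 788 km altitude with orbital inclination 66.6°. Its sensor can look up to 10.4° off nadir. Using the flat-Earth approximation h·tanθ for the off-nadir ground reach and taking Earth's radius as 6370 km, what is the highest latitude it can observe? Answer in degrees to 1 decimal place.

For a prograde orbit the ground track reaches latitude ±i = ±66.6°.
Sensor half-swath on the ground ≈ 788·tan(10.4°) = 145 km = 1.30° of latitude.
Maximum observable latitude ≈ 66.6 + 1.30 = 67.9°.

67.9°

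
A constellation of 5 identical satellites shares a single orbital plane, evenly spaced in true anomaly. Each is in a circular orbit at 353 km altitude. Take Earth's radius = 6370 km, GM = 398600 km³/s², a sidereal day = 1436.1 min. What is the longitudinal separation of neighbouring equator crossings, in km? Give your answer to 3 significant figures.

Semi-major axis a = 6370 + 353 = 6723 km. Period T = 2π√(a³/μ) = 2π√(6723³/398600) = 5486.0 s = 91.43 min.
Single-satellite node shift = (5486.0/86166) × 360° = 22.92°.
With 5 satellites evenly phased, successive equator crossings are 22.92/5 = 4.584° apart.
That is 4.584 × 111.2 = 510 km at the equator.

510 km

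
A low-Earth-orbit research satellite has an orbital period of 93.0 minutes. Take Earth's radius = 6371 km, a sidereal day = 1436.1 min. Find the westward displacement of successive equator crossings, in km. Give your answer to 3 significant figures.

T = 93.0 min = 5580.0 s.
During one orbit Earth rotates (5580.0 / 86166) × 360° = 23.31°.
At the equator that is 23.31° × (2π·6371/360) km/° = 23.31 × 111.2 = 2592 km.

2590 km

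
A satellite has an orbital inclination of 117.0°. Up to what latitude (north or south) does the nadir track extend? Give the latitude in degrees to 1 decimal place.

Retrograde orbit: the ground track reaches ±(180° − i) = ±(180 − 117.0) = ±63.0°.

63.0°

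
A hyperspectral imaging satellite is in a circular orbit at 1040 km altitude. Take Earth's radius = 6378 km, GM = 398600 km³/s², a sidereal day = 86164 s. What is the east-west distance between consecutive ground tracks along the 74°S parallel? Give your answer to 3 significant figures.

815 km

Semi-major axis a = 6378 + 1040 = 7418 km. Period T = 2π√(a³/μ) = 2π√(7418³/398600) = 6358.3 s = 105.97 min.
Node shift per orbit = (6358.3/86164) × 360° = 26.57°.
Equatorial spacing = 26.57 × 111.3 km/° = 2957 km.
At 74° latitude, spacing = 2957 × cos(74°) = 815 km.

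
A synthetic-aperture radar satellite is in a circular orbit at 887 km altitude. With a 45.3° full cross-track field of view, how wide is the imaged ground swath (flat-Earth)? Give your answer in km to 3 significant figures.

740 km

Half-angle = 45.3°/2 = 22.65°.
Swath width ≈ 2h·tan(θ/2) = 2 × 887 × tan(22.65°) = 740.3 km.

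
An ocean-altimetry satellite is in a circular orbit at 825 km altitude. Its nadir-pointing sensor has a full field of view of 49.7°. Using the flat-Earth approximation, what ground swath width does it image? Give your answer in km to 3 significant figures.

Half-angle = 49.7°/2 = 24.85°.
Swath width ≈ 2h·tan(θ/2) = 2 × 825 × tan(24.85°) = 764.2 km.

764 km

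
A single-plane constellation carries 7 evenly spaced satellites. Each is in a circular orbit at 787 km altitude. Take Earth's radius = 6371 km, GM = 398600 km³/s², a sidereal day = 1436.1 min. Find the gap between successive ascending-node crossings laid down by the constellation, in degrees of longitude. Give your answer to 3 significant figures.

3.60°

Semi-major axis a = 6371 + 787 = 7158 km. Period T = 2π√(a³/μ) = 2π√(7158³/398600) = 6027.0 s = 100.45 min.
Single-satellite node shift = (6027.0/86166) × 360° = 25.18°.
With 7 satellites evenly phased, successive equator crossings are 25.18/7 = 3.597° apart.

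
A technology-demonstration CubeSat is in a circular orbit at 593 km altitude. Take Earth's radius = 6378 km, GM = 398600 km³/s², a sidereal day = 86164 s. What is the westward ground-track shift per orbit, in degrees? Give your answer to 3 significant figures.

Semi-major axis a = 6378 + 593 = 6971 km. Period T = 2π√(a³/μ) = 2π√(6971³/398600) = 5792.3 s = 96.54 min.
During one orbit Earth rotates (5792.3 / 86164) × 360° = 24.20°.

24.2°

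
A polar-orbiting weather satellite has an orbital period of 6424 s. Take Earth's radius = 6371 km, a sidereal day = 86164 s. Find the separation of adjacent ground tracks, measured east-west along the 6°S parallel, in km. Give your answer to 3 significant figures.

2970 km

Node shift per orbit = (6424.0/86164) × 360° = 26.84°.
Equatorial spacing = 26.84 × 111.2 km/° = 2984 km.
At 6° latitude, spacing = 2984 × cos(6°) = 2968 km.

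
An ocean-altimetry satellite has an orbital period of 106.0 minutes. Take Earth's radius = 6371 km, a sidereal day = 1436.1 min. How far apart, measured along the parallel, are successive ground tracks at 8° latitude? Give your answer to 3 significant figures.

T = 106.0 min = 6360.0 s.
Node shift per orbit = (6360.0/86166) × 360° = 26.57°.
Equatorial spacing = 26.57 × 111.2 km/° = 2955 km.
At 8° latitude, spacing = 2955 × cos(8°) = 2926 km.

2930 km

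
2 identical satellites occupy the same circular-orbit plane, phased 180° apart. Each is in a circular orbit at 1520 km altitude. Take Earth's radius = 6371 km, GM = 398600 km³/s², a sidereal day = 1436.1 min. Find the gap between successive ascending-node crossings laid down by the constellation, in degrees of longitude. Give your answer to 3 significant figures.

14.6°

Semi-major axis a = 6371 + 1520 = 7891 km. Period T = 2π√(a³/μ) = 2π√(7891³/398600) = 6976.0 s = 116.27 min.
Single-satellite node shift = (6976.0/86166) × 360° = 29.15°.
With 2 satellites evenly phased, successive equator crossings are 29.15/2 = 14.573° apart.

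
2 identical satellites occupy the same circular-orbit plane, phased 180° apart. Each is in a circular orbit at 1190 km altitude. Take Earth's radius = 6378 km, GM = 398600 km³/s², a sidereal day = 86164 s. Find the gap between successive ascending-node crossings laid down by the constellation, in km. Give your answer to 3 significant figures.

1520 km

Semi-major axis a = 6378 + 1190 = 7568 km. Period T = 2π√(a³/μ) = 2π√(7568³/398600) = 6552.1 s = 109.20 min.
Single-satellite node shift = (6552.1/86164) × 360° = 27.38°.
With 2 satellites evenly phased, successive equator crossings are 27.38/2 = 13.688° apart.
That is 13.688 × 111.3 = 1524 km at the equator.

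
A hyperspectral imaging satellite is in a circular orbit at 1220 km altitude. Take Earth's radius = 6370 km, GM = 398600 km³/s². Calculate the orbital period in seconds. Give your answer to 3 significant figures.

Semi-major axis a = 6370 + 1220 = 7590 km. Period T = 2π√(a³/μ) = 2π√(7590³/398600) = 6580.7 s = 109.68 min.

6580 seconds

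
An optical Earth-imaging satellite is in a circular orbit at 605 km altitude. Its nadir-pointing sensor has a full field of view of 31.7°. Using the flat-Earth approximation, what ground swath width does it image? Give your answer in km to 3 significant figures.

Half-angle = 31.7°/2 = 15.85°.
Swath width ≈ 2h·tan(θ/2) = 2 × 605 × tan(15.85°) = 343.5 km.

344 km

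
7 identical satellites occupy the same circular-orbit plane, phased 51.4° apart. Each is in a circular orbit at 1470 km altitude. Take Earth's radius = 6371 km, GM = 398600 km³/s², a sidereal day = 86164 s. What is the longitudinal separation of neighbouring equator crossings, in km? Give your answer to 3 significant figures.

459 km

Semi-major axis a = 6371 + 1470 = 7841 km. Period T = 2π√(a³/μ) = 2π√(7841³/398600) = 6909.8 s = 115.16 min.
Single-satellite node shift = (6909.8/86164) × 360° = 28.87°.
With 7 satellites evenly phased, successive equator crossings are 28.87/7 = 4.124° apart.
That is 4.124 × 111.2 = 459 km at the equator.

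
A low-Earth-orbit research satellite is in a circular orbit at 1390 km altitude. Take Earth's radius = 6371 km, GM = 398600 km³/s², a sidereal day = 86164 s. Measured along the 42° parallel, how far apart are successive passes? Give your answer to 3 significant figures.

Semi-major axis a = 6371 + 1390 = 7761 km. Period T = 2π√(a³/μ) = 2π√(7761³/398600) = 6804.4 s = 113.41 min.
Node shift per orbit = (6804.4/86164) × 360° = 28.43°.
Equatorial spacing = 28.43 × 111.2 km/° = 3161 km.
At 42° latitude, spacing = 3161 × cos(42°) = 2349 km.

2350 km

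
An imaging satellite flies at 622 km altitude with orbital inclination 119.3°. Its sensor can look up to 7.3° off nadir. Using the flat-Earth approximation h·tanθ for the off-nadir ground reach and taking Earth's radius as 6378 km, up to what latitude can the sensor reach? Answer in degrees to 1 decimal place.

61.4°

Retrograde orbit: the ground track reaches ±(180° − i) = ±(180 − 119.3) = ±60.7°.
Sensor half-swath on the ground ≈ 622·tan(7.3°) = 80 km = 0.72° of latitude.
Maximum observable latitude ≈ 60.7 + 0.72 = 61.4°.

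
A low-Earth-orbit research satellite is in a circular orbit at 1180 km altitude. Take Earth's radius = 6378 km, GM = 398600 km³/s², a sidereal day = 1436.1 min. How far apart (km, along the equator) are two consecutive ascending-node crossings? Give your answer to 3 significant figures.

3040 km

Semi-major axis a = 6378 + 1180 = 7558 km. Period T = 2π√(a³/μ) = 2π√(7558³/398600) = 6539.2 s = 108.99 min.
During one orbit Earth rotates (6539.2 / 86166) × 360° = 27.32°.
At the equator that is 27.32° × (2π·6378/360) km/° = 27.32 × 111.3 = 3041 km.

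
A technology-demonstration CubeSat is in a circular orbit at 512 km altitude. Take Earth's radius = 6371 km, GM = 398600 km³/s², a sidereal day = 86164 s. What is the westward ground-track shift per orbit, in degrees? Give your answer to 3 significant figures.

Semi-major axis a = 6371 + 512 = 6883 km. Period T = 2π√(a³/μ) = 2π√(6883³/398600) = 5683.0 s = 94.72 min.
During one orbit Earth rotates (5683.0 / 86164) × 360° = 23.74°.

23.7°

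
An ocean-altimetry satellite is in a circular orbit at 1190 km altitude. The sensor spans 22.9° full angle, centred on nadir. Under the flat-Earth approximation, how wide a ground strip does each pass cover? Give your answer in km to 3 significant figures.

482 km

Half-angle = 22.9°/2 = 11.45°.
Swath width ≈ 2h·tan(θ/2) = 2 × 1190 × tan(11.45°) = 482.1 km.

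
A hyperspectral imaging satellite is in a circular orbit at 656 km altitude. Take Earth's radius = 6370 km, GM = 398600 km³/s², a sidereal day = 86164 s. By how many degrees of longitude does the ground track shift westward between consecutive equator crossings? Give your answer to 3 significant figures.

24.5°

Semi-major axis a = 6370 + 656 = 7026 km. Period T = 2π√(a³/μ) = 2π√(7026³/398600) = 5861.0 s = 97.68 min.
During one orbit Earth rotates (5861.0 / 86164) × 360° = 24.49°.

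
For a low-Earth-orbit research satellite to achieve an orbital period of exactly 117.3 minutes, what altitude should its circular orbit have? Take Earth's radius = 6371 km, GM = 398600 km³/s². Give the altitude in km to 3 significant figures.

T = 117.3 min = 7038.0 s.
From T = 2π√(a³/μ): a = (μ T²/4π²)^(1/3) = (398600 × 7038.0² / 4π²)^(1/3) = 7938 km.
Altitude h = a − R = 7938 − 6371 = 1567 km.

1570 km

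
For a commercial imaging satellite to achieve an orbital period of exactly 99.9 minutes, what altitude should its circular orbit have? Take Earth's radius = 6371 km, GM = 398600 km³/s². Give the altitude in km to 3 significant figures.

761 km

T = 99.9 min = 5994.0 s.
From T = 2π√(a³/μ): a = (μ T²/4π²)^(1/3) = (398600 × 5994.0² / 4π²)^(1/3) = 7132 km.
Altitude h = a − R = 7132 − 6371 = 761 km.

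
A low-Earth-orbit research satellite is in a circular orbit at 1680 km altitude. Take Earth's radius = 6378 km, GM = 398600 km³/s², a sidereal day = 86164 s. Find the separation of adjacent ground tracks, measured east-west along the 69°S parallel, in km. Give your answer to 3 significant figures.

1200 km

Semi-major axis a = 6378 + 1680 = 8058 km. Period T = 2π√(a³/μ) = 2π√(8058³/398600) = 7198.7 s = 119.98 min.
Node shift per orbit = (7198.7/86164) × 360° = 30.08°.
Equatorial spacing = 30.08 × 111.3 km/° = 3348 km.
At 69° latitude, spacing = 3348 × cos(69°) = 1200 km.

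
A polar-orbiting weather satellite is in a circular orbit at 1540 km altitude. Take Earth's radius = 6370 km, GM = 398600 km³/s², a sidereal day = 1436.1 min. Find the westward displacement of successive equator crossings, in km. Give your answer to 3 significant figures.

Semi-major axis a = 6370 + 1540 = 7910 km. Period T = 2π√(a³/μ) = 2π√(7910³/398600) = 7001.3 s = 116.69 min.
During one orbit Earth rotates (7001.3 / 86166) × 360° = 29.25°.
At the equator that is 29.25° × (2π·6370/360) km/° = 29.25 × 111.2 = 3252 km.

3250 km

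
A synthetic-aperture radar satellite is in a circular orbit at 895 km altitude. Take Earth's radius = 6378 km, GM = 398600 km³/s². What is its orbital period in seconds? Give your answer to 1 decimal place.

6172.8 seconds

Semi-major axis a = 6378 + 895 = 7273 km. Period T = 2π√(a³/μ) = 2π√(7273³/398600) = 6172.8 s = 102.88 min.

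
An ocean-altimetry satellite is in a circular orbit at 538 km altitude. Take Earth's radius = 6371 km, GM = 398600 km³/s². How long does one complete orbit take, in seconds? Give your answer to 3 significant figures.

5720 seconds

Semi-major axis a = 6371 + 538 = 6909 km. Period T = 2π√(a³/μ) = 2π√(6909³/398600) = 5715.2 s = 95.25 min.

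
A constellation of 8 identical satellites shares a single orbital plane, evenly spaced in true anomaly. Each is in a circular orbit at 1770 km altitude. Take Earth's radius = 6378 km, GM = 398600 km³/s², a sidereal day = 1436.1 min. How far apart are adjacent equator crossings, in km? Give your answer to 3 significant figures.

426 km

Semi-major axis a = 6378 + 1770 = 8148 km. Period T = 2π√(a³/μ) = 2π√(8148³/398600) = 7319.6 s = 121.99 min.
Single-satellite node shift = (7319.6/86166) × 360° = 30.58°.
With 8 satellites evenly phased, successive equator crossings are 30.58/8 = 3.823° apart.
That is 3.823 × 111.3 = 426 km at the equator.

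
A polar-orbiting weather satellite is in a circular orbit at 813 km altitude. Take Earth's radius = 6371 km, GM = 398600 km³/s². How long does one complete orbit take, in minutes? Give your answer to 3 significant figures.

101 min

Semi-major axis a = 6371 + 813 = 7184 km. Period T = 2π√(a³/μ) = 2π√(7184³/398600) = 6059.8 s = 101.00 min.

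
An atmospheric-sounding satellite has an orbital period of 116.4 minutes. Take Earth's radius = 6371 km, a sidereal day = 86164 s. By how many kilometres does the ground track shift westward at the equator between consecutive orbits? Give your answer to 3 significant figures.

3240 km

T = 116.4 min = 6984.0 s.
During one orbit Earth rotates (6984.0 / 86164) × 360° = 29.18°.
At the equator that is 29.18° × (2π·6371/360) km/° = 29.18 × 111.2 = 3245 km.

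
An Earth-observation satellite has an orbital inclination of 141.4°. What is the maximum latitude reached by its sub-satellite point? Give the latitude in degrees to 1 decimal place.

38.6°

Retrograde orbit: the ground track reaches ±(180° − i) = ±(180 − 141.4) = ±38.6°.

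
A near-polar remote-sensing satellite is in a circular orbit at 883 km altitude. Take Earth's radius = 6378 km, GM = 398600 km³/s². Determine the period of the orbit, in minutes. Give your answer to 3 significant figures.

Semi-major axis a = 6378 + 883 = 7261 km. Period T = 2π√(a³/μ) = 2π√(7261³/398600) = 6157.5 s = 102.63 min.

103 min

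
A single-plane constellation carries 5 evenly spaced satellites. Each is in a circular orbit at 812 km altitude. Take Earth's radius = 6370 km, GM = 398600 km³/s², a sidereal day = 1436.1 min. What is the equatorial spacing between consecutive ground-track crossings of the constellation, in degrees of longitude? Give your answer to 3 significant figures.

Semi-major axis a = 6370 + 812 = 7182 km. Period T = 2π√(a³/μ) = 2π√(7182³/398600) = 6057.3 s = 100.96 min.
Single-satellite node shift = (6057.3/86166) × 360° = 25.31°.
With 5 satellites evenly phased, successive equator crossings are 25.31/5 = 5.061° apart.

5.06°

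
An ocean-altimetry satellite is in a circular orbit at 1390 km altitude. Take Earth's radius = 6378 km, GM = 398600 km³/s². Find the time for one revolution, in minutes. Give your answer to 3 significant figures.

Semi-major axis a = 6378 + 1390 = 7768 km. Period T = 2π√(a³/μ) = 2π√(7768³/398600) = 6813.6 s = 113.56 min.

114 min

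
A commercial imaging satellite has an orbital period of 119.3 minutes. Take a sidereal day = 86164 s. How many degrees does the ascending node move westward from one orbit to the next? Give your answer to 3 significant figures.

T = 119.3 min = 7158.0 s.
During one orbit Earth rotates (7158.0 / 86164) × 360° = 29.91°.

29.9°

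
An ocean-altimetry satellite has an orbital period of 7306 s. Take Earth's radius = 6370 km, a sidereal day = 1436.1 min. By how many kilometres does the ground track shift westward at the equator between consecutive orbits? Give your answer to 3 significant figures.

During one orbit Earth rotates (7306.0 / 86166) × 360° = 30.52°.
At the equator that is 30.52° × (2π·6370/360) km/° = 30.52 × 111.2 = 3394 km.

3390 km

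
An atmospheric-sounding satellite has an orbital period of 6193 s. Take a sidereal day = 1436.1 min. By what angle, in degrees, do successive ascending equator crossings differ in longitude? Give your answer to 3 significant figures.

25.9°

During one orbit Earth rotates (6193.0 / 86166) × 360° = 25.87°.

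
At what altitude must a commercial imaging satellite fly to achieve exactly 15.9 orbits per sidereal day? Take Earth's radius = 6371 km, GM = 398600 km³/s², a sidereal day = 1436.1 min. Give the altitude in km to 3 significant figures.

Required period T = 86166 / 15.9 = 5419.2 s.
From T = 2π√(a³/μ): a = (μ T²/4π²)^(1/3) = (398600 × 5419.2² / 4π²)^(1/3) = 6668 km.
Altitude h = a − R = 6668 − 6371 = 297 km.

297 km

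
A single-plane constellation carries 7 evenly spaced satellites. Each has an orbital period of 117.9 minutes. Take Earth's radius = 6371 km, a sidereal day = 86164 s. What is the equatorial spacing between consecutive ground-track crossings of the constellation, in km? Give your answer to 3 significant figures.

T = 117.9 min = 7074.0 s.
Single-satellite node shift = (7074.0/86164) × 360° = 29.56°.
With 7 satellites evenly phased, successive equator crossings are 29.56/7 = 4.222° apart.
That is 4.222 × 111.2 = 469 km at the equator.

469 km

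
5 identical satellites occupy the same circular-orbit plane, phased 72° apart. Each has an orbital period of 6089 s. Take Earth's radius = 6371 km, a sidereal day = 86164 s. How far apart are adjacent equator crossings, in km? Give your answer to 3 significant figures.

Single-satellite node shift = (6089.0/86164) × 360° = 25.44°.
With 5 satellites evenly phased, successive equator crossings are 25.44/5 = 5.088° apart.
That is 5.088 × 111.2 = 566 km at the equator.

566 km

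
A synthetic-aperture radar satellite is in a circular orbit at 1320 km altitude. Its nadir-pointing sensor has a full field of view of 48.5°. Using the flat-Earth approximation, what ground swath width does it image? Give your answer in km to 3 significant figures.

Half-angle = 48.5°/2 = 24.25°.
Swath width ≈ 2h·tan(θ/2) = 2 × 1320 × tan(24.25°) = 1189.2 km.

1190 km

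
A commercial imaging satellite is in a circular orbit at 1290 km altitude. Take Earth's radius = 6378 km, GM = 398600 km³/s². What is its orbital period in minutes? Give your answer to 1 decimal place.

111.4 min

Semi-major axis a = 6378 + 1290 = 7668 km. Period T = 2π√(a³/μ) = 2π√(7668³/398600) = 6682.4 s = 111.37 min.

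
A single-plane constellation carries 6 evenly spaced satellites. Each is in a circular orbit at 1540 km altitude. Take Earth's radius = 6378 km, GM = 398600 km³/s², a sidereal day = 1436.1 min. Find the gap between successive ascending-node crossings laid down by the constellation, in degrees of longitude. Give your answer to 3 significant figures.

Semi-major axis a = 6378 + 1540 = 7918 km. Period T = 2π√(a³/μ) = 2π√(7918³/398600) = 7011.9 s = 116.86 min.
Single-satellite node shift = (7011.9/86166) × 360° = 29.30°.
With 6 satellites evenly phased, successive equator crossings are 29.30/6 = 4.883° apart.

4.88°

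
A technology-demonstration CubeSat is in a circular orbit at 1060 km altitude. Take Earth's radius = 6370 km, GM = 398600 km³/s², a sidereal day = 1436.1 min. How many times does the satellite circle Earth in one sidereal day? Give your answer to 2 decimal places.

13.52

Semi-major axis a = 6370 + 1060 = 7430 km. Period T = 2π√(a³/μ) = 2π√(7430³/398600) = 6373.7 s = 106.23 min.
Orbits per sidereal day = 86166 / 6373.7 = 13.519.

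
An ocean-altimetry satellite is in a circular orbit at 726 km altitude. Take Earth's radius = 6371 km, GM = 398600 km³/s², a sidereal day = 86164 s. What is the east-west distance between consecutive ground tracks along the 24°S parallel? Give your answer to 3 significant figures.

Semi-major axis a = 6371 + 726 = 7097 km. Period T = 2π√(a³/μ) = 2π√(7097³/398600) = 5950.1 s = 99.17 min.
Node shift per orbit = (5950.1/86164) × 360° = 24.86°.
Equatorial spacing = 24.86 × 111.2 km/° = 2764 km.
At 24° latitude, spacing = 2764 × cos(24°) = 2525 km.

2530 km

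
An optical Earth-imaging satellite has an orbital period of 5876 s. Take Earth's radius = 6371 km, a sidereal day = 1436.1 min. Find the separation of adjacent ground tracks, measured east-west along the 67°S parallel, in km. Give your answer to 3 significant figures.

Node shift per orbit = (5876.0/86166) × 360° = 24.55°.
Equatorial spacing = 24.55 × 111.2 km/° = 2730 km.
At 67° latitude, spacing = 2730 × cos(67°) = 1067 km.

1070 km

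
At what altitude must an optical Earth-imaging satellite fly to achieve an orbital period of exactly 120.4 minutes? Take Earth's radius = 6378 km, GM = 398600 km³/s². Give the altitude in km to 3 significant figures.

T = 120.4 min = 7224.0 s.
From T = 2π√(a³/μ): a = (μ T²/4π²)^(1/3) = (398600 × 7224.0² / 4π²)^(1/3) = 8077 km.
Altitude h = a − R = 8077 − 6378 = 1699 km.

1700 km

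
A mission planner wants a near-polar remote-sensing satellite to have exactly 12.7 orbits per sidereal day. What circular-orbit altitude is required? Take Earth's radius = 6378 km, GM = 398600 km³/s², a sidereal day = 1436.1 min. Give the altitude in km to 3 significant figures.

1370 km

Required period T = 86166 / 12.7 = 6784.7 s.
From T = 2π√(a³/μ): a = (μ T²/4π²)^(1/3) = (398600 × 6784.7² / 4π²)^(1/3) = 7746 km.
Altitude h = a − R = 7746 − 6378 = 1368 km.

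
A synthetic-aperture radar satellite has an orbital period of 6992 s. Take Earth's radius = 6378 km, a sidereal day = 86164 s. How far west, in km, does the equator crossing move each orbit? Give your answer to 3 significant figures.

3250 km

During one orbit Earth rotates (6992.0 / 86164) × 360° = 29.21°.
At the equator that is 29.21° × (2π·6378/360) km/° = 29.21 × 111.3 = 3252 km.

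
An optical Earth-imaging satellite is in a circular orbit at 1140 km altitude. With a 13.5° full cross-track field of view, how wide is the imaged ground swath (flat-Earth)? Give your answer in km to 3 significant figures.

Half-angle = 13.5°/2 = 6.75°.
Swath width ≈ 2h·tan(θ/2) = 2 × 1140 × tan(6.75°) = 269.9 km.

270 km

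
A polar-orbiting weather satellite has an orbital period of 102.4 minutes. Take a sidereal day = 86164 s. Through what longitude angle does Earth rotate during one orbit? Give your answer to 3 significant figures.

25.7°

T = 102.4 min = 6144.0 s.
During one orbit Earth rotates (6144.0 / 86164) × 360° = 25.67°.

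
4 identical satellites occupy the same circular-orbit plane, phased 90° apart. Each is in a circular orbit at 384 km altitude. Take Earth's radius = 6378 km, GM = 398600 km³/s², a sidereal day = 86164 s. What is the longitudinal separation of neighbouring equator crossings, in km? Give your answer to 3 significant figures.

643 km

Semi-major axis a = 6378 + 384 = 6762 km. Period T = 2π√(a³/μ) = 2π√(6762³/398600) = 5533.8 s = 92.23 min.
Single-satellite node shift = (5533.8/86164) × 360° = 23.12°.
With 4 satellites evenly phased, successive equator crossings are 23.12/4 = 5.780° apart.
That is 5.780 × 111.3 = 643 km at the equator.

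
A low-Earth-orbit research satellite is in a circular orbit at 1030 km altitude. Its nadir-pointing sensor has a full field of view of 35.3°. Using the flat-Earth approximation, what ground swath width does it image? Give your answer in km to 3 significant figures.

Half-angle = 35.3°/2 = 17.65°.
Swath width ≈ 2h·tan(θ/2) = 2 × 1030 × tan(17.65°) = 655.4 km.

655 km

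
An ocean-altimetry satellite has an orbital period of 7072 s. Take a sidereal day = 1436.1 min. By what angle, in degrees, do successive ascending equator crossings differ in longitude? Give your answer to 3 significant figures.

29.5°

During one orbit Earth rotates (7072.0 / 86166) × 360° = 29.55°.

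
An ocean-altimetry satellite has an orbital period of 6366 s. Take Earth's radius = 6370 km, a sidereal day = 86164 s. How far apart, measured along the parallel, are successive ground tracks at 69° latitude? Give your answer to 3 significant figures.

Node shift per orbit = (6366.0/86164) × 360° = 26.60°.
Equatorial spacing = 26.60 × 111.2 km/° = 2957 km.
At 69° latitude, spacing = 2957 × cos(69°) = 1060 km.

1060 km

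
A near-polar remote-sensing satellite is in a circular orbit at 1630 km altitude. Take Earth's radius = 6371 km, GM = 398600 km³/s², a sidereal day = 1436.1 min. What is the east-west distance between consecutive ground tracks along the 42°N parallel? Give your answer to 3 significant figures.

2460 km

Semi-major axis a = 6371 + 1630 = 8001 km. Period T = 2π√(a³/μ) = 2π√(8001³/398600) = 7122.4 s = 118.71 min.
Node shift per orbit = (7122.4/86166) × 360° = 29.76°.
Equatorial spacing = 29.76 × 111.2 km/° = 3309 km.
At 42° latitude, spacing = 3309 × cos(42°) = 2459 km.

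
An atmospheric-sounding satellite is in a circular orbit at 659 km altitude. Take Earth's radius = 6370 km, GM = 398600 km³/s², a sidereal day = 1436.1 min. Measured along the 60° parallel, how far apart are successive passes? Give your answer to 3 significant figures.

Semi-major axis a = 6370 + 659 = 7029 km. Period T = 2π√(a³/μ) = 2π√(7029³/398600) = 5864.8 s = 97.75 min.
Node shift per orbit = (5864.8/86166) × 360° = 24.50°.
Equatorial spacing = 24.50 × 111.2 km/° = 2724 km.
At 60° latitude, spacing = 2724 × cos(60°) = 1362 km.

1360 km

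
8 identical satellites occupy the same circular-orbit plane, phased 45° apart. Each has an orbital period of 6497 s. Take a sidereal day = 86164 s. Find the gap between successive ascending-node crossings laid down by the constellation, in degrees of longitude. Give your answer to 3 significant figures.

Single-satellite node shift = (6497.0/86164) × 360° = 27.14°.
With 8 satellites evenly phased, successive equator crossings are 27.14/8 = 3.393° apart.

3.39°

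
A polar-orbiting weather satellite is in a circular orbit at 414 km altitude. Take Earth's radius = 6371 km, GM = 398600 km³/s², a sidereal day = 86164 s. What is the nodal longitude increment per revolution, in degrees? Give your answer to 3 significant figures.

23.2°

Semi-major axis a = 6371 + 414 = 6785 km. Period T = 2π√(a³/μ) = 2π√(6785³/398600) = 5562.1 s = 92.70 min.
During one orbit Earth rotates (5562.1 / 86164) × 360° = 23.24°.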